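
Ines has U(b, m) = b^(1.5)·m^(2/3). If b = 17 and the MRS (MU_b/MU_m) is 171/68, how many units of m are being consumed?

m = 19

MU_b = 1.5·√b·m^(2/3) and MU_m = 2/3·b^(1.5)·m^(-1/3).
MRS = MU_b/MU_m = (2.25)·m/b.
Substitute b = 17: MRS = m/(68/9). Setting m/(68/9) = 171/68 gives m = (171/68)·(68/9) = 19.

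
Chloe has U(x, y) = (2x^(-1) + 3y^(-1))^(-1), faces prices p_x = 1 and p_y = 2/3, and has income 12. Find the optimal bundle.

x* = 6, y* = 9

For CES with ρ = -1, MRS = (2/3)·(y/x)^2.
Tangency: set MRS = p_x/p_y = 1/(2/3) = 1.5.
So (y/x)^2 = 2.25; taking the square root, y/x = 1.5, i.e. y = 1.5·x.
Substitute into the budget 1·x + (2/3)·y = 12: 2·x = 12, so x* = 6 and y* = 1.5·6 = 9.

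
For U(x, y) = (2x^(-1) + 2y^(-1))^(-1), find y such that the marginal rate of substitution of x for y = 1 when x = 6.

For CES with ρ = -1, MRS = (y/x)^2.
Setting (y/6)^2 = 1 gives y/6 = 1 and y = 6.

y = 6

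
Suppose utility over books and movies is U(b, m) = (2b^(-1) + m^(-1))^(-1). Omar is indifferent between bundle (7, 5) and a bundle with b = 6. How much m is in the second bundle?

m = 105/16

U depends on (b, m) only through S = 2b^(-1) + m^(-1), so equal utility means equal S. At (7, 5): S = 17/35.
With b = 6: 2·6^(-1) = 1/3, so m^(-1) = 17/35 − 1/3 = 16/105.
Hence m = 1/(16/105) = 105/16.
Check: U(6, 105/16) = 2.0588.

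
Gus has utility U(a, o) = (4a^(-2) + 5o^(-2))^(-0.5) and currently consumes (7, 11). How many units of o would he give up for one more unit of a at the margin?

MRS = 5324/1715

For CES with ρ = -2, MRS = (4/5)·(o/a)^3.
At (7, 11): MRS = 5324/1715.
That is, one extra unit of a is worth 5324/1715 units of o at the margin.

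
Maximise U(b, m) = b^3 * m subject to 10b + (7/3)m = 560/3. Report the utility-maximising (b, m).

b* = 14, m* = 20

MU_b = 3·b^2·m and MU_m = b^3.
MRS = MU_b/MU_m = (3/1)·m/b.
Tangency: set MRS = p_b/p_m = 10/(7/3) = 30/7.
So (3/1)·m/b = 30/7, i.e. m = (10/7)·b.
Substitute into the budget 10·b + (7/3)·m = 560/3: (40/3)·b = 560/3, so b* = 14.
Then m* = (10/7)·14 = 20.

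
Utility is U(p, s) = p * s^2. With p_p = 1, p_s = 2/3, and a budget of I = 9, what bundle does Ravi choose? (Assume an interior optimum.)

MU_p = s^2 and MU_s = 2·p·s.
MRS = MU_p/MU_s = (1/2)·s/p.
Tangency: set MRS = p_p/p_s = 1/(2/3) = 1.5.
So (1/2)·s/p = 1.5, i.e. s = 3·p.
Substitute into the budget 1·p + (2/3)·s = 9: 3·p = 9, so p* = 3.
Then s* = 3·3 = 9.

p* = 3, s* = 9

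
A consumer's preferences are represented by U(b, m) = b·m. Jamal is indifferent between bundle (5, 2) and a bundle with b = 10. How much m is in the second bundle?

m = 1

U(5, 2) = 10.
Set U(10, m) = 10 and solve.
With b = 10: m = 10/10 = 1.
Check: U(10, 1) = 10.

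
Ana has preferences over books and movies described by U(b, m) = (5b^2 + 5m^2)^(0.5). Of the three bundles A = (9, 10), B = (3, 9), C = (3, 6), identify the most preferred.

Evaluate utility at each bundle:
U(A) = 30.083.
U(B) = 21.213.
U(C) = 15.000.
Highest utility is A, so A ≻ B ≻ C.

Bundle A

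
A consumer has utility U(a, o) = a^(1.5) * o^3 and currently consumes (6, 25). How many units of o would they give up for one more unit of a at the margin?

MU_a = 1.5·√a·o^3 and MU_o = 3·a^(1.5)·o^2.
MRS = MU_a/MU_o = (0.5)·o/a.
At (6, 25): MRS = 25/12.
So at (6, 25) the consumer would give up 25/12 units of o for one more unit of a.

MRS = 25/12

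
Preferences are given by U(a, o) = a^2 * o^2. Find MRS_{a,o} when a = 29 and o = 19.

MU_a = 2·a·o^2 and MU_o = 2·a^2·o.
MRS = MU_a/MU_o = o/a.
At (29, 19): MRS = 19/29.
So at (29, 19) the consumer would give up 19/29 units of o for one more unit of a.

MRS = 19/29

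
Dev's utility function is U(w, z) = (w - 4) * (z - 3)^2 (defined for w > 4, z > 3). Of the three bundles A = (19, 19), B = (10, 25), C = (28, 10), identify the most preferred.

Evaluate utility at each bundle:
U(A) = 3840.
U(B) = 2904.
U(C) = 1176.
Highest utility is A, so A ≻ B ≻ C.

Bundle A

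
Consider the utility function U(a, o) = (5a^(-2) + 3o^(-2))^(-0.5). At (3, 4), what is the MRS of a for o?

MRS = 320/81

For CES with ρ = -2, MRS = (5/3)·(o/a)^3.
At (3, 4): MRS = 320/81.
So at (3, 4) the consumer would give up 320/81 units of o for one more unit of a.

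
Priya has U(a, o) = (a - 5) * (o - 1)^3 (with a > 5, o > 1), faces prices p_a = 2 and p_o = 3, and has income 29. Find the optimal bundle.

MU_a = (o−1)^3, MU_o = 3·(a−5)·(o−1)^2.
MRS = (1/3)·(o−1)/(a−5).
Tangency: set MRS = p_a/p_o = 2/3.
So (1/3)·(o − 1)/(a − 5) = 2/3, i.e. (o − 1) = 2·(a − 5).
Rewrite the budget in excess-of-subsistence terms: 2·(a − 5) + 3·(o − 1) = 29 − 2·5 − 3·1 = 16.
Substituting, 8·(a − 5) = 16, so a − 5 = 2 and a* = 7.
Then o − 1 = 2·2 = 4, so o* = 5.

a* = 7, o* = 5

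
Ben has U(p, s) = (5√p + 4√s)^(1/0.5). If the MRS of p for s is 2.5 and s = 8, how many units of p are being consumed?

p = 2

For CES with ρ = 0.5, MRS = (5/4)·√(s/p).
Setting (5/4)·√(8/p) = 2.5 gives √(8/p) = 2, so 8/p = 4 and p = 2.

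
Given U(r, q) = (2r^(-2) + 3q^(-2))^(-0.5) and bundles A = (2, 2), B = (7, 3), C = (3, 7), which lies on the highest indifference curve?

Bundle C

Evaluate utility at each bundle:
U(A) = 0.894.
U(B) = 1.635.
U(C) = 1.878.
Highest utility is C, so C ≻ B ≻ A.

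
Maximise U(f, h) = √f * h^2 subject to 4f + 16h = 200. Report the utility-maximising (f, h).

f* = 10, h* = 10

MU_f = 0.5·f^(-0.5)·h^2 and MU_h = 2·√f·h.
MRS = MU_f/MU_h = (0.25)·h/f.
Tangency: set MRS = p_f/p_h = 4/16 = 0.25.
So (0.25)·h/f = 0.25, i.e. h = f.
Substitute into the budget 4·f + 16·h = 200: 20·f = 200, so f* = 10.
Then h* = 10.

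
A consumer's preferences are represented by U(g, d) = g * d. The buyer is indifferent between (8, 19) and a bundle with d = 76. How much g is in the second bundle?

g = 2

U(8, 19) = 152.
Set U(g, 76) = 152 and solve.
With d = 76: g = 152/76 = 2.
Check: U(2, 76) = 152.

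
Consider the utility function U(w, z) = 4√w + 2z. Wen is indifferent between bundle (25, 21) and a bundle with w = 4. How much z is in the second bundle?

z = 27

U(25, 21) = 62.
Set U(4, z) = 62 and solve.
With w = 4: √4 = 2, so 2z = 62 − 4·2 = 54 and z = 27.
Check: U(4, 27) = 62.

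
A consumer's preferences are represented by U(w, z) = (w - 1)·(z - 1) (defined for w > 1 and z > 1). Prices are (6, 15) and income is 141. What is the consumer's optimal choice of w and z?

MU_w = (z−1), MU_z = (w−1).
MRS = (z−1)/(w−1).
Tangency: set MRS = p_w/p_z = 6/15 = 0.4.
So (z − 1)/(w − 1) = 0.4, i.e. (z − 1) = 0.4·(w − 1).
Rewrite the budget in excess-of-subsistence terms: 6·(w − 1) + 15·(z − 1) = 141 − 6·1 − 15·1 = 120.
Substituting, 12·(w − 1) = 120, so w − 1 = 10 and w* = 11.
Then z − 1 = 0.4·10 = 4, so z* = 5.

w* = 11, z* = 5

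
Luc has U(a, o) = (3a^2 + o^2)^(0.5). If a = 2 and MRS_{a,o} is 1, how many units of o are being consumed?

o = 6

For CES with ρ = 2, MRS = (3/1)·(o/a)^(-1).
Setting (3/1)·(o/2)^(-1) = 1 gives (o/2)^(-1) = 1/3, so o/2 = 3 and o = 6.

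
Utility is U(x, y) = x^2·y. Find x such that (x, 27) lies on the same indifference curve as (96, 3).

x = 32

U(96, 3) = 27648.
Set U(x, 27) = 27648 and solve.
With y = 27: x^2 = 27648/27 = 1024; taking the square root, x = 32.
Check: U(32, 27) = 27648.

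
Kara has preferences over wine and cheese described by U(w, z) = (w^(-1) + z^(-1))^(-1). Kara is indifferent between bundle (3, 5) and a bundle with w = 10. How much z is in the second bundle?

U depends on (w, z) only through S = w^(-1) + z^(-1), so equal utility means equal S. At (3, 5): S = 8/15.
With w = 10: 10^(-1) = 0.1, so z^(-1) = 8/15 − 0.1 = 13/30.
Hence z = 1/(13/30) = 30/13.
Check: U(10, 30/13) = 1.875.

z = 30/13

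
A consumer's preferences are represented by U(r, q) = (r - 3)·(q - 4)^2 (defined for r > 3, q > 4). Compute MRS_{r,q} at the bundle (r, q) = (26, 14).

MRS = 5/23

MU_r = (q−4)^2, MU_q = 2·(r−3)·(q−4).
MRS = (1/2)·(q−4)/(r−3).
At (26, 14): MRS = 5/23.
The indifference curve has slope −5/23 at this bundle.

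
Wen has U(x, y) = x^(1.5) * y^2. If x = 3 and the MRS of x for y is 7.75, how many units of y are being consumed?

y = 31

MU_x = 1.5·√x·y^2 and MU_y = 2·x^(1.5)·y.
MRS = MU_x/MU_y = (0.75)·y/x.
Substitute x = 3: MRS = y/4. Setting y/4 = 7.75 gives y = 7.75·4 = 31.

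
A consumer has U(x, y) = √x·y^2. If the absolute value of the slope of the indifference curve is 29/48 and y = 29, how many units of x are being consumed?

x = 12

MU_x = 0.5·x^(-0.5)·y^2 and MU_y = 2·√x·y.
MRS = MU_x/MU_y = (0.25)·y/x.
Substitute y = 29: MRS = 7.25/x. Setting 7.25/x = 29/48 gives x = 7.25/(29/48) = 12.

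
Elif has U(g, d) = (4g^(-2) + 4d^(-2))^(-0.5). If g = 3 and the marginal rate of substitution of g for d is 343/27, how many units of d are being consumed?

d = 7

For CES with ρ = -2, MRS = (d/g)^3.
Setting (d/3)^3 = 343/27 gives d/3 = 7/3 and d = 7.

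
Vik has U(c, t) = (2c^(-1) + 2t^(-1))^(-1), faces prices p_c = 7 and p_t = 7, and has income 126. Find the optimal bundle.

For CES with ρ = -1, MRS = (t/c)^2.
Tangency: set MRS = p_c/p_t = 7/7 = 1.
So (t/c)^2 = 1; taking the square root, t/c = 1, i.e. t = c.
Substitute into the budget 7·c + 7·t = 126: 14·c = 126, so c* = 9 and t* = 9.

c* = 9, t* = 9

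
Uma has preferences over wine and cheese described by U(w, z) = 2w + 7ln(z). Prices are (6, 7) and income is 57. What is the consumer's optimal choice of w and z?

w* = 6, z* = 3

MU_w = 2, MU_z = 7/z.
MRS = 2 ÷ (7/z).
Tangency: set MRS = p_w/p_z = 6/7.
MRS depends only on z: (2/7)·z = 6/7 ⇒ z* = (6/7)/(2/7) = 3.
From the budget, 6·w = 57 − 7·3 = 36, so w* = 6.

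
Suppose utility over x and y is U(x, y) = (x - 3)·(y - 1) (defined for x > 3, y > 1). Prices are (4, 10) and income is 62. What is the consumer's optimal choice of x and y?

MU_x = (y−1), MU_y = (x−3).
MRS = (y−1)/(x−3).
Tangency: set MRS = p_x/p_y = 4/10 = 0.4.
So (y − 1)/(x − 3) = 0.4, i.e. (y − 1) = 0.4·(x − 3).
Rewrite the budget in excess-of-subsistence terms: 4·(x − 3) + 10·(y − 1) = 62 − 4·3 − 10·1 = 40.
Substituting, 8·(x − 3) = 40, so x − 3 = 5 and x* = 8.
Then y − 1 = 0.4·5 = 2, so y* = 3.

x* = 8, y* = 3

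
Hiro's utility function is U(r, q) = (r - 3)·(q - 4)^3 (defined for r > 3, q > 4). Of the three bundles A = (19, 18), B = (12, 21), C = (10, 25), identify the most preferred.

Evaluate utility at each bundle:
U(A) = 43904.
U(B) = 44217.
U(C) = 64827.
Highest utility is C, so C ≻ B ≻ A.

Bundle C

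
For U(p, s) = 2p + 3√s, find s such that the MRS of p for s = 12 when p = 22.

MU_p = 2, MU_s = 3/(2√s).
MRS = 2 ÷ (3/(2√s)).
MRS depends only on s: (4/3)·√s = 12 ⇒ √s = 12/(4/3) = 9 ⇒ s = 81.

s = 81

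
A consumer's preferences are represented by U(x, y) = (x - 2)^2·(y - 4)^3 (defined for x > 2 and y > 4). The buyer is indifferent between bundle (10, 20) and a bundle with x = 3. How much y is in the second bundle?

U(10, 20) = 262144.
Set U(3, y) = 262144 and solve.
With x = 3: (3 − 2)^2 = 1, so (y − 4)^3 = 262144/1 = 262144.
Taking the cube root (with y > 4): y − 4 = 64, so y = 68.
Check: U(3, 68) = 262144.

y = 68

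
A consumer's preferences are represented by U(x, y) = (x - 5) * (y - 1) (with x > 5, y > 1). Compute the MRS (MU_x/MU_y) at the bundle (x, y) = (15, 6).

MU_x = (y−1), MU_y = (x−5).
MRS = (y−1)/(x−5).
At (15, 6): MRS = 0.5.
So at (15, 6) the consumer would give up 0.5 units of y for one more unit of x.

MRS = 0.5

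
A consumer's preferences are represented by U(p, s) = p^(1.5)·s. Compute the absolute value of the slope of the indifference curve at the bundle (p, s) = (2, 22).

MU_p = 1.5·√p·s and MU_s = p^(1.5).
MRS = MU_p/MU_s = (1.5)·s/p.
At (2, 22): MRS = 16.5.
That is, one extra unit of p is worth 16.5 units of s at the margin.

MRS = 16.5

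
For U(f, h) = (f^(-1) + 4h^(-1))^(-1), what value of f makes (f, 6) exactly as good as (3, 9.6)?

f = 12

U depends on (f, h) only through S = f^(-1) + 4h^(-1), so equal utility means equal S. At (3, 9.6): S = 0.75.
With h = 6: 4·6^(-1) = 2/3, so f^(-1) = 0.75 − 2/3 = 1/12.
Hence f = 1/(1/12) = 12.
Check: U(12, 6) = 1.3333.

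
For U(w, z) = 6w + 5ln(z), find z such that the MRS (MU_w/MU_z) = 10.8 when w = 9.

z = 9

MU_w = 6, MU_z = 5/z.
MRS = 6 ÷ (5/z).
MRS depends only on z: 1.2·z = 10.8 ⇒ z = 10.8/1.2 = 9.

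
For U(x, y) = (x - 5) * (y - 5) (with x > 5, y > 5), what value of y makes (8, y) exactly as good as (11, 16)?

U(11, 16) = 66.
Set U(8, y) = 66 and solve.
With x = 8: (8 − 5) = 3, so (y − 5) = 66/3 = 22.
So y = 5 + 22 = 27.
Check: U(8, 27) = 66.

y = 27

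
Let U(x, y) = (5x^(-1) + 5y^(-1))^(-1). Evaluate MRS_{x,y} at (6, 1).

MRS = 1/36

For CES with ρ = -1, MRS = (y/x)^2.
At (6, 1): MRS = 1/36.
The indifference curve has slope −1/36 at this bundle.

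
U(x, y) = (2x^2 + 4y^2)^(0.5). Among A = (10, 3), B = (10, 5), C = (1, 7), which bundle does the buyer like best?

Evaluate utility at each bundle:
U(A) = 15.362.
U(B) = 17.321.
U(C) = 14.071.
Highest utility is B, so B ≻ A ≻ C.

Bundle B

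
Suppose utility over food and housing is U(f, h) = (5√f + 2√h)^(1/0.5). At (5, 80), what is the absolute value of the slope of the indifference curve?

MRS = 10

For CES with ρ = 0.5, MRS = (5/2)·√(h/f).
At (5, 80): MRS = 10.
That is, one extra unit of f is worth 10 units of h at the margin.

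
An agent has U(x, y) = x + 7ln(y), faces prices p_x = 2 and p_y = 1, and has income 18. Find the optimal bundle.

x* = 2, y* = 14

MU_x = 1, MU_y = 7/y.
MRS = 1 ÷ (7/y).
Tangency: set MRS = p_x/p_y = 2/1 = 2.
MRS depends only on y: (1/7)·y = 2 ⇒ y* = 2/(1/7) = 14.
From the budget, 2·x = 18 − 1·14 = 4, so x* = 2.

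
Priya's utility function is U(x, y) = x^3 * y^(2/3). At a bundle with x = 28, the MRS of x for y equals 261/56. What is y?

MU_x = 3·x^2·y^(2/3) and MU_y = 2/3·x^3·y^(-1/3).
MRS = MU_x/MU_y = (4.5)·y/x.
Substitute x = 28: MRS = y/(56/9). Setting y/(56/9) = 261/56 gives y = (261/56)·(56/9) = 29.

y = 29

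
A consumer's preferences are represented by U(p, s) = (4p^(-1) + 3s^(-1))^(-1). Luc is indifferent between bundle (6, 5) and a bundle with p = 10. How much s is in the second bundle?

s = 45/13

U depends on (p, s) only through S = 4p^(-1) + 3s^(-1), so equal utility means equal S. At (6, 5): S = 19/15.
With p = 10: 4·10^(-1) = 0.4, so 3s^(-1) = 19/15 − 0.4 = 13/15, i.e. s^(-1) = 13/45.
Hence s = 1/(13/45) = 45/13.
Check: U(10, 45/13) = 0.7895.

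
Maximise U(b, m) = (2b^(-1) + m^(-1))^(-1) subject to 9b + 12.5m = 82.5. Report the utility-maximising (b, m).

b* = 5, m* = 3

For CES with ρ = -1, MRS = (2/1)·(m/b)^2.
Tangency: set MRS = p_b/p_m = 9/12.5 = 18/25.
So (m/b)^2 = 9/25; taking the square root, m/b = 0.6, i.e. m = 0.6·b.
Substitute into the budget 9·b + 12.5·m = 82.5: 16.5·b = 82.5, so b* = 5 and m* = 0.6·5 = 3.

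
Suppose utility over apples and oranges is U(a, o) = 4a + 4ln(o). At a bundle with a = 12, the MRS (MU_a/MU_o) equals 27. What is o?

o = 27

MU_a = 4, MU_o = 4/o.
MRS = 4 ÷ (4/o).
MRS depends only on o: o = 27 ⇒ o = 27.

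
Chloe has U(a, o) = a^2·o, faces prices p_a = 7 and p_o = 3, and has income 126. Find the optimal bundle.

MU_a = 2·a·o and MU_o = a^2.
MRS = MU_a/MU_o = (2/1)·o/a.
Tangency: set MRS = p_a/p_o = 7/3.
So (2/1)·o/a = 7/3, i.e. o = (7/6)·a.
Substitute into the budget 7·a + 3·o = 126: 10.5·a = 126, so a* = 12.
Then o* = (7/6)·12 = 14.

a* = 12, o* = 14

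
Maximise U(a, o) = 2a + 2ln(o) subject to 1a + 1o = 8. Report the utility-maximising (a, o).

MU_a = 2, MU_o = 2/o.
MRS = 2 ÷ (2/o).
Tangency: set MRS = p_a/p_o = 1/1 = 1.
MRS depends only on o: o = 1 ⇒ o* = 1.
From the budget, 1·a = 8 − 1·1 = 7, so a* = 7.

a* = 7, o* = 1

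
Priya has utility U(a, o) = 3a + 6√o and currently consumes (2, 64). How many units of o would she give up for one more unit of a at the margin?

MRS = 8

MU_a = 3, MU_o = 6/(2√o).
MRS = 3 ÷ (6/(2√o)).
At (2, 64): MRS = 8.
So at (2, 64) the consumer would give up 8 units of o for one more unit of a.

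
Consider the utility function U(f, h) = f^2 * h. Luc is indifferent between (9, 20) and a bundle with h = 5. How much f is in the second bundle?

f = 18

U(9, 20) = 1620.
Set U(f, 5) = 1620 and solve.
With h = 5: f^2 = 1620/5 = 324; taking the square root, f = 18.
Check: U(18, 5) = 1620.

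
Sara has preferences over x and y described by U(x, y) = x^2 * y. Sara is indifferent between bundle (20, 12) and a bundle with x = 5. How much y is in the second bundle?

y = 192

U(20, 12) = 4800.
Set U(5, y) = 4800 and solve.
With x = 5: 5^2 = 25, so y = 4800/25 = 192.
Check: U(5, 192) = 4800.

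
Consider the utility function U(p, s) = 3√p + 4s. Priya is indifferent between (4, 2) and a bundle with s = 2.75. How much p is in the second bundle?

U(4, 2) = 14.
Set U(p, 2.75) = 14 and solve.
With s = 2.75: 3√p = 14 − 4·2.75 = 3, so √p = 1 and p = 1.
Check: U(1, 2.75) = 14.

p = 1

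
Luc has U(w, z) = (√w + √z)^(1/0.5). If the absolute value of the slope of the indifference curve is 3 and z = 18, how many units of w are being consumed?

For CES with ρ = 0.5, MRS = √(z/w).
Setting √(18/w) = 3 gives 18/w = 9 and w = 2.

w = 2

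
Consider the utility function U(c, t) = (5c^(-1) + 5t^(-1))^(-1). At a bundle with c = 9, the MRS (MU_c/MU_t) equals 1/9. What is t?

t = 3

For CES with ρ = -1, MRS = (t/c)^2.
Setting (t/9)^2 = 1/9 gives t/9 = 1/3 and t = 3.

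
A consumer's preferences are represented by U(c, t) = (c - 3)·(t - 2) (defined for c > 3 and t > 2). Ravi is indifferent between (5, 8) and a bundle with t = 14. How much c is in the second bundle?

U(5, 8) = 12.
Set U(c, 14) = 12 and solve.
With t = 14: (14 − 2) = 12, so (c − 3) = 12/12 = 1.
So c = 3 + 1 = 4.
Check: U(4, 14) = 12.

c = 4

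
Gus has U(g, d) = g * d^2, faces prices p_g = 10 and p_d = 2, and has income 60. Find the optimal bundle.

g* = 2, d* = 20

MU_g = d^2 and MU_d = 2·g·d.
MRS = MU_g/MU_d = (1/2)·d/g.
Tangency: set MRS = p_g/p_d = 10/2 = 5.
So (1/2)·d/g = 5, i.e. d = 10·g.
Substitute into the budget 10·g + 2·d = 60: 30·g = 60, so g* = 2.
Then d* = 10·2 = 20.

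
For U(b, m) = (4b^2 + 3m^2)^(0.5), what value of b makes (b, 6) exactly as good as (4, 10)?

b = 8

U depends on (b, m) only through S = 4b^2 + 3m^2, so equal utility means equal S. At (4, 10): S = 364.
With m = 6: 3·6^2 = 108, so 4b^2 = 364 − 108 = 256, i.e. b^2 = 64.
Hence b = √64 = 8.
Check: U(8, 6) = 19.0788.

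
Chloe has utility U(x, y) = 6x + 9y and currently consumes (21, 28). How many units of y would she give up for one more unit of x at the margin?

MRS = 2/3

MU_x = 6, MU_y = 9, so MRS = 6/9 = 2/3 at every bundle.
At (21, 28): MRS = 2/3.
The indifference curve has slope −2/3 at this bundle.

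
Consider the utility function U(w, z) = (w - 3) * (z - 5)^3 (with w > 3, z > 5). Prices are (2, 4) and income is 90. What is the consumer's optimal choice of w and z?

MU_w = (z−5)^3, MU_z = 3·(w−3)·(z−5)^2.
MRS = (1/3)·(z−5)/(w−3).
Tangency: set MRS = p_w/p_z = 2/4 = 0.5.
So (1/3)·(z − 5)/(w − 3) = 0.5, i.e. (z − 5) = 1.5·(w − 3).
Rewrite the budget in excess-of-subsistence terms: 2·(w − 3) + 4·(z − 5) = 90 − 2·3 − 4·5 = 64.
Substituting, 8·(w − 3) = 64, so w − 3 = 8 and w* = 11.
Then z − 5 = 1.5·8 = 12, so z* = 17.

w* = 11, z* = 17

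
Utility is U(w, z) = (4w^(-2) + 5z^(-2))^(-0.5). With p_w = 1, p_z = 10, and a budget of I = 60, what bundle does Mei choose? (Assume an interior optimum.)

w* = 10, z* = 5

For CES with ρ = -2, MRS = (4/5)·(z/w)^3.
Tangency: set MRS = p_w/p_z = 1/10 = 0.1.
So (z/w)^3 = 0.125; taking the cube root, z/w = 0.5, i.e. z = 0.5·w.
Substitute into the budget 1·w + 10·z = 60: 6·w = 60, so w* = 10 and z* = 0.5·10 = 5.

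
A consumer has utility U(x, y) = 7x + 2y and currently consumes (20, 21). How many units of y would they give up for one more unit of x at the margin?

MRS = 3.5

MU_x = 7, MU_y = 2, so MRS = 7/2 = 3.5 at every bundle.
At (20, 21): MRS = 3.5.
That is, one extra unit of x is worth 3.5 units of y at the margin.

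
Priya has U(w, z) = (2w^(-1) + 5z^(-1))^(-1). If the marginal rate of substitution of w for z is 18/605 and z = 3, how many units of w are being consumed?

For CES with ρ = -1, MRS = (2/5)·(z/w)^2.
Setting (2/5)·(3/w)^2 = 18/605 gives (3/w)^2 = 9/121, so 3/w = 3/11 and w = 11.

w = 11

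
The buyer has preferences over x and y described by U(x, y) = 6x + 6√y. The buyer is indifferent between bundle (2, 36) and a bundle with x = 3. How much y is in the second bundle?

y = 25

U(2, 36) = 48.
Set U(3, y) = 48 and solve.
With x = 3: 6√y = 48 − 6·3 = 30, so √y = 5 and y = 25.
Check: U(3, 25) = 48.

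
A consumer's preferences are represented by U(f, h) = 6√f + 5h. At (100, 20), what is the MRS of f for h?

MU_f = 6/(2√f), MU_h = 5.
MRS = 6/(2√f) ÷ 5.
At (100, 20): MRS = 3/50.
So at (100, 20) the consumer would give up 3/50 units of h for one more unit of f.

MRS = 3/50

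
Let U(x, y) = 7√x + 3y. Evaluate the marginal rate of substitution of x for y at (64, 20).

MU_x = 7/(2√x), MU_y = 3.
MRS = 7/(2√x) ÷ 3.
At (64, 20): MRS = 7/48.
The indifference curve has slope −7/48 at this bundle.

MRS = 7/48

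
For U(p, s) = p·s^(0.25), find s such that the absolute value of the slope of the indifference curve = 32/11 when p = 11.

MU_p = s^(0.25) and MU_s = 0.25·p·s^(-0.75).
MRS = MU_p/MU_s = (4)·s/p.
Substitute p = 11: MRS = s/2.75. Setting s/2.75 = 32/11 gives s = (32/11)·2.75 = 8.

s = 8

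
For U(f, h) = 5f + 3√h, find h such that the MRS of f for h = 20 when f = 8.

MU_f = 5, MU_h = 3/(2√h).
MRS = 5 ÷ (3/(2√h)).
MRS depends only on h: (10/3)·√h = 20 ⇒ √h = 20/(10/3) = 6 ⇒ h = 36.

h = 36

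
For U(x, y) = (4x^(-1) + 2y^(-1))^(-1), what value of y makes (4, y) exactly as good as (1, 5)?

U depends on (x, y) only through S = 4x^(-1) + 2y^(-1), so equal utility means equal S. At (1, 5): S = 4.4.
With x = 4: 4·4^(-1) = 1, so 2y^(-1) = 4.4 − 1 = 3.4, i.e. y^(-1) = 1.7.
Hence y = 1/1.7 = 10/17.
Check: U(4, 10/17) = 0.2273.

y = 10/17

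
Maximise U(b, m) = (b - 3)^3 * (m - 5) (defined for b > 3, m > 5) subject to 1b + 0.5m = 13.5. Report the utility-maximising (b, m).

MU_b = 3·(b−3)^2·(m−5), MU_m = (b−3)^3.
MRS = (3/1)·(m−5)/(b−3).
Tangency: set MRS = p_b/p_m = 1/0.5 = 2.
So (3/1)·(m − 5)/(b − 3) = 2, i.e. (m − 5) = (2/3)·(b − 3).
Rewrite the budget in excess-of-subsistence terms: 1·(b − 3) + 0.5·(m − 5) = 13.5 − 1·3 − 0.5·5 = 8.
Substituting, (4/3)·(b − 3) = 8, so b − 3 = 6 and b* = 9.
Then m − 5 = (2/3)·6 = 4, so m* = 9.

b* = 9, m* = 9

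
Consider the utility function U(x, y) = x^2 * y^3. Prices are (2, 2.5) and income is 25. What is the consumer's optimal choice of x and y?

MU_x = 2·x·y^3 and MU_y = 3·x^2·y^2.
MRS = MU_x/MU_y = (2/3)·y/x.
Tangency: set MRS = p_x/p_y = 2/2.5 = 0.8.
So (2/3)·y/x = 0.8, i.e. y = 1.2·x.
Substitute into the budget 2·x + 2.5·y = 25: 5·x = 25, so x* = 5.
Then y* = 1.2·5 = 6.

x* = 5, y* = 6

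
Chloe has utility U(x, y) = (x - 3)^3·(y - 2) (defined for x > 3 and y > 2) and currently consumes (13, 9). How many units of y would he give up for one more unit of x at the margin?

MU_x = 3·(x−3)^2·(y−2), MU_y = (x−3)^3.
MRS = (3/1)·(y−2)/(x−3).
At (13, 9): MRS = 2.1.
So at (13, 9) the consumer would give up 2.1 units of y for one more unit of x.

MRS = 2.1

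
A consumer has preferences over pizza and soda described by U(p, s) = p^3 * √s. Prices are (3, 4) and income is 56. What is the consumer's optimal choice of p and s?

p* = 16, s* = 2

MU_p = 3·p^2·√s and MU_s = 0.5·p^3·s^(-0.5).
MRS = MU_p/MU_s = (6)·s/p.
Tangency: set MRS = p_p/p_s = 3/4 = 0.75.
So (6)·s/p = 0.75, i.e. s = 0.125·p.
Substitute into the budget 3·p + 4·s = 56: 3.5·p = 56, so p* = 16.
Then s* = 0.125·16 = 2.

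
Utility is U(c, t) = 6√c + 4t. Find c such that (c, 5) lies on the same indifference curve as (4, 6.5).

c = 9

U(4, 6.5) = 38.
Set U(c, 5) = 38 and solve.
With t = 5: 6√c = 38 − 4·5 = 18, so √c = 3 and c = 9.
Check: U(9, 5) = 38.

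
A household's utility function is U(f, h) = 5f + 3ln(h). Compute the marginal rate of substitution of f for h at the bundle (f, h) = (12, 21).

MRS = 35

MU_f = 5, MU_h = 3/h.
MRS = 5 ÷ (3/h).
At (12, 21): MRS = 35.
So at (12, 21) the consumer would give up 35 units of h for one more unit of f.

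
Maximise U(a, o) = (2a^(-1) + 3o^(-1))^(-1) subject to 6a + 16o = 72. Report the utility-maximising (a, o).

a* = 4, o* = 3

For CES with ρ = -1, MRS = (2/3)·(o/a)^2.
Tangency: set MRS = p_a/p_o = 6/16 = 0.375.
So (o/a)^2 = 9/16; taking the square root, o/a = 0.75, i.e. o = 0.75·a.
Substitute into the budget 6·a + 16·o = 72: 18·a = 72, so a* = 4 and o* = 0.75·4 = 3.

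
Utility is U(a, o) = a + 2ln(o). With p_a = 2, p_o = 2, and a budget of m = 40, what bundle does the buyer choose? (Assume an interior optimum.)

MU_a = 1, MU_o = 2/o.
MRS = 1 ÷ (2/o).
Tangency: set MRS = p_a/p_o = 2/2 = 1.
MRS depends only on o: 0.5·o = 1 ⇒ o* = 1/0.5 = 2.
From the budget, 2·a = 40 − 2·2 = 36, so a* = 18.

a* = 18, o* = 2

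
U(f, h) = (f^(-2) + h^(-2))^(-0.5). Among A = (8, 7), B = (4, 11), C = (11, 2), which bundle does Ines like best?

Evaluate utility at each bundle:
U(A) = 5.268.
U(B) = 3.759.
U(C) = 1.968.
Highest utility is A, so A ≻ B ≻ C.

Bundle A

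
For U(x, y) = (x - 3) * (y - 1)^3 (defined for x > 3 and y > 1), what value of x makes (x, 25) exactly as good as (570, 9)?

U(570, 9) = 290304.
Set U(x, 25) = 290304 and solve.
With y = 25: (25 − 1)^3 = 13824, so (x − 3) = 290304/13824 = 21.
So x = 3 + 21 = 24.
Check: U(24, 25) = 290304.

x = 24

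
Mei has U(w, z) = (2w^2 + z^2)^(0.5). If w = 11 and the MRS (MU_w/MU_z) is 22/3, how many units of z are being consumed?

For CES with ρ = 2, MRS = (2/1)·(z/w)^(-1).
Setting (2/1)·(z/11)^(-1) = 22/3 gives (z/11)^(-1) = 11/3, so z/11 = 3/11 and z = 3.

z = 3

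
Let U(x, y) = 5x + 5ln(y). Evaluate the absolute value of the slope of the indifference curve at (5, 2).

MU_x = 5, MU_y = 5/y.
MRS = 5 ÷ (5/y).
At (5, 2): MRS = 2.
That is, one extra unit of x is worth 2 units of y at the margin.

MRS = 2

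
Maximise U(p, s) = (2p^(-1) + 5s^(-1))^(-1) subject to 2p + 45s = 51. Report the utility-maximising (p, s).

For CES with ρ = -1, MRS = (2/5)·(s/p)^2.
Tangency: set MRS = p_p/p_s = 2/45.
So (s/p)^2 = 1/9; taking the square root, s/p = 1/3, i.e. s = (1/3)·p.
Substitute into the budget 2·p + 45·s = 51: 17·p = 51, so p* = 3 and s* = (1/3)·3 = 1.

p* = 3, s* = 1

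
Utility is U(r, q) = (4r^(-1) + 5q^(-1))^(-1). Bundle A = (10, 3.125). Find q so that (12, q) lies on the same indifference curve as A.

U depends on (r, q) only through S = 4r^(-1) + 5q^(-1), so equal utility means equal S. At (10, 3.125): S = 2.
With r = 12: 4·12^(-1) = 1/3, so 5q^(-1) = 2 − 1/3 = 5/3, i.e. q^(-1) = 1/3.
Hence q = 1/(1/3) = 3.
Check: U(12, 3) = 0.5.

q = 3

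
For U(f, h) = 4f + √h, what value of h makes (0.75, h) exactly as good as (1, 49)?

h = 64

U(1, 49) = 11.
Set U(0.75, h) = 11 and solve.
With f = 0.75: √h = 11 − 4·0.75 = 8, so √h = 8 and h = 64.
Check: U(0.75, 64) = 11.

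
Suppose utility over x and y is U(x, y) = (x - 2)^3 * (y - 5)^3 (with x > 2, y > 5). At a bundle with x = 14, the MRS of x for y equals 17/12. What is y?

MU_x = 3·(x−2)^2·(y−5)^3, MU_y = 3·(x−2)^3·(y−5)^2.
MRS = (y−5)/(x−2).
Substitute x = 14: MRS = (y − 5)/12. Setting this equal to 17/12 gives y − 5 = (17/12)·12 = 17, so y = 22.

y = 22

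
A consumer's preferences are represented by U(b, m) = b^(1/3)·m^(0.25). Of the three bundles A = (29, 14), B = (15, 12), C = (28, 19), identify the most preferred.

Bundle C

Evaluate utility at each bundle:
U(A) = 5.943.
U(B) = 4.590.
U(C) = 6.340.
Highest utility is C, so C ≻ A ≻ B.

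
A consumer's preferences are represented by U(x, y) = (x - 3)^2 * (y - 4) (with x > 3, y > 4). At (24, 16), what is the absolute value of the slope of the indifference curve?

MRS = 8/7

MU_x = 2·(x−3)·(y−4), MU_y = (x−3)^2.
MRS = (2/1)·(y−4)/(x−3).
At (24, 16): MRS = 8/7.
The indifference curve has slope −8/7 at this bundle.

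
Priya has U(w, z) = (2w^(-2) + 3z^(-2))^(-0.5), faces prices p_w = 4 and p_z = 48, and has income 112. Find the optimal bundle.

For CES with ρ = -2, MRS = (2/3)·(z/w)^3.
Tangency: set MRS = p_w/p_z = 4/48 = 1/12.
So (z/w)^3 = 0.125; taking the cube root, z/w = 0.5, i.e. z = 0.5·w.
Substitute into the budget 4·w + 48·z = 112: 28·w = 112, so w* = 4 and z* = 0.5·4 = 2.

w* = 4, z* = 2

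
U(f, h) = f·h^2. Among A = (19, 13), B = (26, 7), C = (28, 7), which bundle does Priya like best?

Bundle A

Evaluate utility at each bundle:
U(A) = 3211.
U(B) = 1274.
U(C) = 1372.
Highest utility is A, so A ≻ C ≻ B.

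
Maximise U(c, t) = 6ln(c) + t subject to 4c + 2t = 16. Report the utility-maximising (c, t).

MU_c = 6/c, MU_t = 1.
MRS = 6/c ÷ 1.
Tangency: set MRS = p_c/p_t = 4/2 = 2.
MRS depends only on c: 6/c = 2 ⇒ c* = 6/2 = 3.
From the budget, 2·t = 16 − 4·3 = 4, so t* = 2.

c* = 3, t* = 2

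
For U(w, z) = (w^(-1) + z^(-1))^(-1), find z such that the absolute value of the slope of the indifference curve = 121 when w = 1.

For CES with ρ = -1, MRS = (z/w)^2.
Setting (z/1)^2 = 121 gives z/1 = 11 and z = 11.

z = 11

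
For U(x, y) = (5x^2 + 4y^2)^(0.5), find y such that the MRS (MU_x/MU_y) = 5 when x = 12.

y = 3

For CES with ρ = 2, MRS = (5/4)·(y/x)^(-1).
Setting (5/4)·(y/12)^(-1) = 5 gives (y/12)^(-1) = 4, so y/12 = 0.25 and y = 3.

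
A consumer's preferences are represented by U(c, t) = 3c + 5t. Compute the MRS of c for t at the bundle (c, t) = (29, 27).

MRS = 0.6

MU_c = 3, MU_t = 5, so MRS = 3/5 = 0.6 at every bundle.
At (29, 27): MRS = 0.6.
So at (29, 27) the consumer would give up 0.6 units of t for one more unit of c.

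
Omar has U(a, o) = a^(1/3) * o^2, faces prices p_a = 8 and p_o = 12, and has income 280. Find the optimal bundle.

a* = 5, o* = 20

MU_a = 1/3·a^(-2/3)·o^2 and MU_o = 2·a^(1/3)·o.
MRS = MU_a/MU_o = (1/6)·o/a.
Tangency: set MRS = p_a/p_o = 8/12 = 2/3.
So (1/6)·o/a = 2/3, i.e. o = 4·a.
Substitute into the budget 8·a + 12·o = 280: 56·a = 280, so a* = 5.
Then o* = 4·5 = 20.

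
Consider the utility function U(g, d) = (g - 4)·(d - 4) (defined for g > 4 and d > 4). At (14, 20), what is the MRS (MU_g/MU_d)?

MU_g = (d−4), MU_d = (g−4).
MRS = (d−4)/(g−4).
At (14, 20): MRS = 1.6.
So at (14, 20) the consumer would give up 1.6 units of d for one more unit of g.

MRS = 1.6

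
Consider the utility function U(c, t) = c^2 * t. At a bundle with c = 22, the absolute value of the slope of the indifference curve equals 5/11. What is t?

MU_c = 2·c·t and MU_t = c^2.
MRS = MU_c/MU_t = (2/1)·t/c.
Substitute c = 22: MRS = t/11. Setting t/11 = 5/11 gives t = (5/11)·11 = 5.

t = 5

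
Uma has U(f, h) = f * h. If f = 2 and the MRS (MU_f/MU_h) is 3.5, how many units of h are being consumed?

MU_f = h and MU_h = f.
MRS = MU_f/MU_h = h/f.
Substitute f = 2: MRS = h/2. Setting h/2 = 3.5 gives h = 3.5·2 = 7.

h = 7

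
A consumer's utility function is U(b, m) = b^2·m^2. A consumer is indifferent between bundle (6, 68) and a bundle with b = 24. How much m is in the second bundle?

U(6, 68) = 166464.
Set U(24, m) = 166464 and solve.
With b = 24: 24^2 = 576, so m^2 = 166464/576 = 289; taking the square root, m = 17.
Check: U(24, 17) = 166464.

m = 17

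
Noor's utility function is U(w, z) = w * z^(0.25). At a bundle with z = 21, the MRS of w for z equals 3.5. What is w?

MU_w = z^(0.25) and MU_z = 0.25·w·z^(-0.75).
MRS = MU_w/MU_z = (4)·z/w.
Substitute z = 21: MRS = 84/w. Setting 84/w = 3.5 gives w = 84/3.5 = 24.

w = 24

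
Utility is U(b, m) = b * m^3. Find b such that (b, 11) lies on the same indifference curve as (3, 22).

b = 24

U(3, 22) = 31944.
Set U(b, 11) = 31944 and solve.
With m = 11: 11^3 = 1331, so b = 31944/1331 = 24.
Check: U(24, 11) = 31944.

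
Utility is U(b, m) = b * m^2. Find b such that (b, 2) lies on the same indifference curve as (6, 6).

U(6, 6) = 216.
Set U(b, 2) = 216 and solve.
With m = 2: 2^2 = 4, so b = 216/4 = 54.
Check: U(54, 2) = 216.

b = 54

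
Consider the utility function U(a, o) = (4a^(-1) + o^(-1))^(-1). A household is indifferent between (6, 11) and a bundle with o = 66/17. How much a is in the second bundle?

a = 8

U depends on (a, o) only through S = 4a^(-1) + o^(-1), so equal utility means equal S. At (6, 11): S = 25/33.
With o = 66/17: (66/17)^(-1) = 17/66, so 4a^(-1) = 25/33 − 17/66 = 0.5, i.e. a^(-1) = 0.125.
Hence a = 1/0.125 = 8.
Check: U(8, 66/17) = 1.32.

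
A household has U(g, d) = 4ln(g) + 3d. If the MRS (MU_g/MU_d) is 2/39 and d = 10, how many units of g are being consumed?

g = 26

MU_g = 4/g, MU_d = 3.
MRS = 4/g ÷ 3.
MRS depends only on g: (4/3)/g = 2/39 ⇒ g = (4/3)/(2/39) = 26.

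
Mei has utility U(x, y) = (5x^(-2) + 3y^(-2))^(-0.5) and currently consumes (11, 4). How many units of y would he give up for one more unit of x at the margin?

MRS = 320/3993

For CES with ρ = -2, MRS = (5/3)·(y/x)^3.
At (11, 4): MRS = 320/3993.
The indifference curve has slope −320/3993 at this bundle.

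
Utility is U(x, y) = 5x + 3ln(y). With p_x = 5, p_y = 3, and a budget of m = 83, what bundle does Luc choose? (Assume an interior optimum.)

x* = 16, y* = 1

MU_x = 5, MU_y = 3/y.
MRS = 5 ÷ (3/y).
Tangency: set MRS = p_x/p_y = 5/3.
MRS depends only on y: (5/3)·y = 5/3 ⇒ y* = (5/3)/(5/3) = 1.
From the budget, 5·x = 83 − 3·1 = 80, so x* = 16.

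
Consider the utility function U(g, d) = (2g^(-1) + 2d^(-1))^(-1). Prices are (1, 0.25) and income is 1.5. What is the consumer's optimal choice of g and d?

For CES with ρ = -1, MRS = (d/g)^2.
Tangency: set MRS = p_g/p_d = 1/0.25 = 4.
So (d/g)^2 = 4; taking the square root, d/g = 2, i.e. d = 2·g.
Substitute into the budget 1·g + 0.25·d = 1.5: 1.5·g = 1.5, so g* = 1 and d* = 2·1 = 2.

g* = 1, d* = 2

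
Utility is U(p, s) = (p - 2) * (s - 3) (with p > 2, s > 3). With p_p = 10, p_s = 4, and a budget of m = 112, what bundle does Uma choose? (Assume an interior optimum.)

p* = 6, s* = 13

MU_p = (s−3), MU_s = (p−2).
MRS = (s−3)/(p−2).
Tangency: set MRS = p_p/p_s = 10/4 = 2.5.
So (s − 3)/(p − 2) = 2.5, i.e. (s − 3) = 2.5·(p − 2).
Rewrite the budget in excess-of-subsistence terms: 10·(p − 2) + 4·(s − 3) = 112 − 10·2 − 4·3 = 80.
Substituting, 20·(p − 2) = 80, so p − 2 = 4 and p* = 6.
Then s − 3 = 2.5·4 = 10, so s* = 13.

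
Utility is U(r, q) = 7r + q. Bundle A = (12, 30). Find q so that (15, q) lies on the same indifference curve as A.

U(12, 30) = 114.
Set U(15, q) = 114 and solve.
7·15 + q = 114 ⇒ q = 9 ⇒ q = 9.
Check: U(15, 9) = 114.

q = 9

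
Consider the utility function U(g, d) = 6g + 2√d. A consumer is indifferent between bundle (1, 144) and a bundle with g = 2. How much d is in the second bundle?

U(1, 144) = 30.
Set U(2, d) = 30 and solve.
With g = 2: 2√d = 30 − 6·2 = 18, so √d = 9 and d = 81.
Check: U(2, 81) = 30.

d = 81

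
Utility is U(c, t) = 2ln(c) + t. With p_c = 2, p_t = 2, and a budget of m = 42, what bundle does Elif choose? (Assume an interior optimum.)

MU_c = 2/c, MU_t = 1.
MRS = 2/c ÷ 1.
Tangency: set MRS = p_c/p_t = 2/2 = 1.
MRS depends only on c: 2/c = 1 ⇒ c* = 2/1 = 2.
From the budget, 2·t = 42 − 2·2 = 38, so t* = 19.

c* = 2, t* = 19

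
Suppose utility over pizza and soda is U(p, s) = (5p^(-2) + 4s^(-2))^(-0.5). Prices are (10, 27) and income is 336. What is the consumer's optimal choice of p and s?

p* = 12, s* = 8

For CES with ρ = -2, MRS = (5/4)·(s/p)^3.
Tangency: set MRS = p_p/p_s = 10/27.
So (s/p)^3 = 8/27; taking the cube root, s/p = 2/3, i.e. s = (2/3)·p.
Substitute into the budget 10·p + 27·s = 336: 28·p = 336, so p* = 12 and s* = (2/3)·12 = 8.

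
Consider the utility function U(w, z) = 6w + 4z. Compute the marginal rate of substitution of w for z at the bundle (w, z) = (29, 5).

MRS = 1.5

MU_w = 6, MU_z = 4, so MRS = 6/4 = 1.5 at every bundle.
At (29, 5): MRS = 1.5.
That is, one extra unit of w is worth 1.5 units of z at the margin.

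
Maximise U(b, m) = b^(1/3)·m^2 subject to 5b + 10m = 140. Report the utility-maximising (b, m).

MU_b = 1/3·b^(-2/3)·m^2 and MU_m = 2·b^(1/3)·m.
MRS = MU_b/MU_m = (1/6)·m/b.
Tangency: set MRS = p_b/p_m = 5/10 = 0.5.
So (1/6)·m/b = 0.5, i.e. m = 3·b.
Substitute into the budget 5·b + 10·m = 140: 35·b = 140, so b* = 4.
Then m* = 3·4 = 12.

b* = 4, m* = 12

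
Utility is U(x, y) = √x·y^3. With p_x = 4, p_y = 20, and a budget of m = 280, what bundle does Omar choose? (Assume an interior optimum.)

MU_x = 0.5·x^(-0.5)·y^3 and MU_y = 3·√x·y^2.
MRS = MU_x/MU_y = (1/6)·y/x.
Tangency: set MRS = p_x/p_y = 4/20 = 0.2.
So (1/6)·y/x = 0.2, i.e. y = 1.2·x.
Substitute into the budget 4·x + 20·y = 280: 28·x = 280, so x* = 10.
Then y* = 1.2·10 = 12.

x* = 10, y* = 12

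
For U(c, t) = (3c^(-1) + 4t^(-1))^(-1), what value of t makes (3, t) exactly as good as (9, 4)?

t = 12

U depends on (c, t) only through S = 3c^(-1) + 4t^(-1), so equal utility means equal S. At (9, 4): S = 4/3.
With c = 3: 3·3^(-1) = 1, so 4t^(-1) = 4/3 − 1 = 1/3, i.e. t^(-1) = 1/12.
Hence t = 1/(1/12) = 12.
Check: U(3, 12) = 0.75.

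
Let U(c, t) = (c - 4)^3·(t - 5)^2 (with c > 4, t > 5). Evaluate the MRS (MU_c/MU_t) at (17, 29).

MRS = 36/13

MU_c = 3·(c−4)^2·(t−5)^2, MU_t = 2·(c−4)^3·(t−5).
MRS = (3/2)·(t−5)/(c−4).
At (17, 29): MRS = 36/13.
So at (17, 29) the consumer would give up 36/13 units of t for one more unit of c.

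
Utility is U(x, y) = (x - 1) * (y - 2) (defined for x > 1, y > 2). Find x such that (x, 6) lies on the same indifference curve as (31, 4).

x = 16

U(31, 4) = 60.
Set U(x, 6) = 60 and solve.
With y = 6: (6 − 2) = 4, so (x − 1) = 60/4 = 15.
So x = 1 + 15 = 16.
Check: U(16, 6) = 60.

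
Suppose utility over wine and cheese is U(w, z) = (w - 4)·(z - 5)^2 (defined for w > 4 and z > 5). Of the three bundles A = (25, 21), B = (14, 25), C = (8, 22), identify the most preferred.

Evaluate utility at each bundle:
U(A) = 5376.
U(B) = 4000.
U(C) = 1156.
Highest utility is A, so A ≻ B ≻ C.

Bundle A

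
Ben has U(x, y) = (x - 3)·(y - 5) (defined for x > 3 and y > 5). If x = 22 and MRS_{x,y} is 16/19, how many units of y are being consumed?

MU_x = (y−5), MU_y = (x−3).
MRS = (y−5)/(x−3).
Substitute x = 22: MRS = (y − 5)/19. Setting this equal to 16/19 gives y − 5 = (16/19)·19 = 16, so y = 21.

y = 21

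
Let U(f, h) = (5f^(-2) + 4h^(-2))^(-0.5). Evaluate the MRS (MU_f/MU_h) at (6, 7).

For CES with ρ = -2, MRS = (5/4)·(h/f)^3.
At (6, 7): MRS = 1715/864.
So at (6, 7) the consumer would give up 1715/864 units of h for one more unit of f.

MRS = 1715/864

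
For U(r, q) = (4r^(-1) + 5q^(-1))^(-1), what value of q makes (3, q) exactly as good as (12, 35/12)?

U depends on (r, q) only through S = 4r^(-1) + 5q^(-1), so equal utility means equal S. At (12, 35/12): S = 43/21.
With r = 3: 4·3^(-1) = 4/3, so 5q^(-1) = 43/21 − 4/3 = 5/7, i.e. q^(-1) = 1/7.
Hence q = 1/(1/7) = 7.
Check: U(3, 7) = 0.4884.

q = 7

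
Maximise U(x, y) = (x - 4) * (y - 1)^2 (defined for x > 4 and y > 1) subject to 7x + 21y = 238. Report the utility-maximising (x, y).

MU_x = (y−1)^2, MU_y = 2·(x−4)·(y−1).
MRS = (1/2)·(y−1)/(x−4).
Tangency: set MRS = p_x/p_y = 7/21 = 1/3.
So (1/2)·(y − 1)/(x − 4) = 1/3, i.e. (y − 1) = (2/3)·(x − 4).
Rewrite the budget in excess-of-subsistence terms: 7·(x − 4) + 21·(y − 1) = 238 − 7·4 − 21·1 = 189.
Substituting, 21·(x − 4) = 189, so x − 4 = 9 and x* = 13.
Then y − 1 = (2/3)·9 = 6, so y* = 7.

x* = 13, y* = 7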